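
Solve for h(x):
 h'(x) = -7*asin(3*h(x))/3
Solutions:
 Integral(1/asin(3*_y), (_y, h(x))) = C1 - 7*x/3


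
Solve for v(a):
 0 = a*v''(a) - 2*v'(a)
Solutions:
 v(a) = C1 + C2*a^3


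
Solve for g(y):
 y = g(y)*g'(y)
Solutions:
 g(y) = -sqrt(C1 + y^2)
 g(y) = sqrt(C1 + y^2)


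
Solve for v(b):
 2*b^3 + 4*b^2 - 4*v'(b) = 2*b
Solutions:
 v(b) = C1 + b^4/8 + b^3/3 - b^2/4


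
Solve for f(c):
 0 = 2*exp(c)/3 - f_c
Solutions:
 f(c) = C1 + 2*exp(c)/3


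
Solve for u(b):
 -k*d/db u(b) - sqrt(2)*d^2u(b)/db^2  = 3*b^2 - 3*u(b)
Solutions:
 u(b) = C1*exp(sqrt(2)*b*(-k + sqrt(k^2 + 12*sqrt(2)))/4) + C2*exp(-sqrt(2)*b*(k + sqrt(k^2 + 12*sqrt(2)))/4) + b^2 + 2*b*k/3 + 2*k^2/9 + 2*sqrt(2)/3


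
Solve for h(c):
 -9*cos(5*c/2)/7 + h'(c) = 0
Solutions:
 h(c) = C1 + 18*sin(5*c/2)/35


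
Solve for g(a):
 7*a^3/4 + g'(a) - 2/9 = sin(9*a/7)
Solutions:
 g(a) = C1 - 7*a^4/16 + 2*a/9 - 7*cos(9*a/7)/9


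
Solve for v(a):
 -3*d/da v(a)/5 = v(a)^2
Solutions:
 v(a) = 3/(C1 + 5*a)


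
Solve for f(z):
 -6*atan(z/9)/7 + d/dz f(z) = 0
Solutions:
 f(z) = C1 + 6*z*atan(z/9)/7 - 27*log(z^2 + 81)/7


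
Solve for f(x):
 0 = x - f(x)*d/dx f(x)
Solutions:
 f(x) = -sqrt(C1 + x^2)
 f(x) = sqrt(C1 + x^2)


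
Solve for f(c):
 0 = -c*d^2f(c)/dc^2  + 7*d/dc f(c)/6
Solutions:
 f(c) = C1 + C2*c^(13/6)


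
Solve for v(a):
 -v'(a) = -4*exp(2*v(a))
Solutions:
 v(a) = log(-sqrt(-1/(C1 + 4*a))) - log(2)/2
 v(a) = log(-1/(C1 + 4*a))/2 - log(2)/2


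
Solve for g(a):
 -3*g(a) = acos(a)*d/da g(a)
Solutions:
 g(a) = C1*exp(-3*Integral(1/acos(a), a))


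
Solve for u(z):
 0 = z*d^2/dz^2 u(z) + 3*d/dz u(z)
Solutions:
 u(z) = C1 + C2/z^2


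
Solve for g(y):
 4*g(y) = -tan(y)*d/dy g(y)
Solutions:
 g(y) = C1/sin(y)^4


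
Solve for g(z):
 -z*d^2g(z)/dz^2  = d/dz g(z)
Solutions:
 g(z) = C1 + C2*log(z)


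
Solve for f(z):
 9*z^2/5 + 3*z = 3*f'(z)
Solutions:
 f(z) = C1 + z^3/5 + z^2/2


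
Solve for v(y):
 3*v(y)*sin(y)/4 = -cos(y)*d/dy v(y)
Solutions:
 v(y) = C1*cos(y)^(3/4)


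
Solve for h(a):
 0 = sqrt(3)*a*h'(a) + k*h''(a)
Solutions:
 h(a) = C1 + C2*sqrt(k)*erf(sqrt(2)*3^(1/4)*a*sqrt(1/k)/2)


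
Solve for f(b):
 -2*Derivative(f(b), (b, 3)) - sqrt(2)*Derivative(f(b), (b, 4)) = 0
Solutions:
 f(b) = C1 + C2*b + C3*b^2 + C4*exp(-sqrt(2)*b)


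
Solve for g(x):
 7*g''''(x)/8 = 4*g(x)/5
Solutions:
 g(x) = C1*exp(-2*2^(1/4)*35^(3/4)*x/35) + C2*exp(2*2^(1/4)*35^(3/4)*x/35) + C3*sin(2*2^(1/4)*35^(3/4)*x/35) + C4*cos(2*2^(1/4)*35^(3/4)*x/35)


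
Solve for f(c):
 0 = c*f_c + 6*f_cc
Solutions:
 f(c) = C1 + C2*erf(sqrt(3)*c/6)


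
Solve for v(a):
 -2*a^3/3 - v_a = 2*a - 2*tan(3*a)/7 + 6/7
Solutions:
 v(a) = C1 - a^4/6 - a^2 - 6*a/7 - 2*log(cos(3*a))/21


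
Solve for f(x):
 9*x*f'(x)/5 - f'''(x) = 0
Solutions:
 f(x) = C1 + Integral(C2*airyai(15^(2/3)*x/5) + C3*airybi(15^(2/3)*x/5), x)


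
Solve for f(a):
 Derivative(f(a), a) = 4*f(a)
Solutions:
 f(a) = C1*exp(4*a)


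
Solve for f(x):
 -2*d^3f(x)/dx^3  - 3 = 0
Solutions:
 f(x) = C1 + C2*x + C3*x^2 - x^3/4


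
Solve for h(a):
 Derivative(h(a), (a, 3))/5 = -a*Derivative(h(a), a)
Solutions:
 h(a) = C1 + Integral(C2*airyai(-5^(1/3)*a) + C3*airybi(-5^(1/3)*a), a)


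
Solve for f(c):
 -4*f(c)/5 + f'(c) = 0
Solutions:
 f(c) = C1*exp(4*c/5)


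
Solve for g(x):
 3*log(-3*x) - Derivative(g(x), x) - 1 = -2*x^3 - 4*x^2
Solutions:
 g(x) = C1 + x^4/2 + 4*x^3/3 + 3*x*log(-x) + x*(-4 + 3*log(3))


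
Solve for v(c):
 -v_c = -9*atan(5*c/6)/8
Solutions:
 v(c) = C1 + 9*c*atan(5*c/6)/8 - 27*log(25*c^2 + 36)/40


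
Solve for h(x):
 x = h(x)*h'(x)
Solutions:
 h(x) = -sqrt(C1 + x^2)
 h(x) = sqrt(C1 + x^2)


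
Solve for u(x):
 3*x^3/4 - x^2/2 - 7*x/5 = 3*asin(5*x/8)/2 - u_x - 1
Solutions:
 u(x) = C1 - 3*x^4/16 + x^3/6 + 7*x^2/10 + 3*x*asin(5*x/8)/2 - x + 3*sqrt(64 - 25*x^2)/10


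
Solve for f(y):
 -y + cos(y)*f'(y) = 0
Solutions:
 f(y) = C1 + Integral(y/cos(y), y)


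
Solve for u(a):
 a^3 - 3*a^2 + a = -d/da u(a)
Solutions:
 u(a) = C1 - a^4/4 + a^3 - a^2/2


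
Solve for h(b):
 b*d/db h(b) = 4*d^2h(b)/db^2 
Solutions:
 h(b) = C1 + C2*erfi(sqrt(2)*b/4)


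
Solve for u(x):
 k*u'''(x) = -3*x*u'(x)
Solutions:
 u(x) = C1 + Integral(C2*airyai(3^(1/3)*x*(-1/k)^(1/3)) + C3*airybi(3^(1/3)*x*(-1/k)^(1/3)), x)


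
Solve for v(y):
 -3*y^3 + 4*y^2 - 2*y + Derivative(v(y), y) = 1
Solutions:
 v(y) = C1 + 3*y^4/4 - 4*y^3/3 + y^2 + y


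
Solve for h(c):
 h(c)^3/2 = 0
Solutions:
 h(c) = 0


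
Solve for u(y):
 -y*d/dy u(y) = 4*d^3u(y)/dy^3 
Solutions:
 u(y) = C1 + Integral(C2*airyai(-2^(1/3)*y/2) + C3*airybi(-2^(1/3)*y/2), y)


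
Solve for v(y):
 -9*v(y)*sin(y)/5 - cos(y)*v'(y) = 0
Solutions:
 v(y) = C1*cos(y)^(9/5)


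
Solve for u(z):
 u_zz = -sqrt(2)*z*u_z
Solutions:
 u(z) = C1 + C2*erf(2^(3/4)*z/2)


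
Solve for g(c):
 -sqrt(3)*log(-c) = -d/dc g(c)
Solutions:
 g(c) = C1 + sqrt(3)*c*log(-c) - sqrt(3)*c


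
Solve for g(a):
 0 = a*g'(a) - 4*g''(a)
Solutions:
 g(a) = C1 + C2*erfi(sqrt(2)*a/4)


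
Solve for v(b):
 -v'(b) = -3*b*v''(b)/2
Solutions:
 v(b) = C1 + C2*b^(5/3)


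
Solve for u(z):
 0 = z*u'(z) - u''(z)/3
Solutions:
 u(z) = C1 + C2*erfi(sqrt(6)*z/2)


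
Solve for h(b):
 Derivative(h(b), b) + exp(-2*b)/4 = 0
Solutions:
 h(b) = C1 + exp(-2*b)/8


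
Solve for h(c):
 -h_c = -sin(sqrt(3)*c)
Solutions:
 h(c) = C1 - sqrt(3)*cos(sqrt(3)*c)/3


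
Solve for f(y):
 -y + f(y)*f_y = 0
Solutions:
 f(y) = -sqrt(C1 + y^2)
 f(y) = sqrt(C1 + y^2)


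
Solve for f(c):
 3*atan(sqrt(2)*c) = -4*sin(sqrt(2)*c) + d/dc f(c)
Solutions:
 f(c) = C1 + 3*c*atan(sqrt(2)*c) - 3*sqrt(2)*log(2*c^2 + 1)/4 - 2*sqrt(2)*cos(sqrt(2)*c)


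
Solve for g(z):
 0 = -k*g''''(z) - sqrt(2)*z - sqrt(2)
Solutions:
 g(z) = C1 + C2*z + C3*z^2 + C4*z^3 - sqrt(2)*z^5/(120*k) - sqrt(2)*z^4/(24*k)


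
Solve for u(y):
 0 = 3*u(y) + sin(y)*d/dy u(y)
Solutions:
 u(y) = C1*(cos(y) + 1)^(3/2)/(cos(y) - 1)^(3/2)


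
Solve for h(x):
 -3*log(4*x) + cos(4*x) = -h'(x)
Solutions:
 h(x) = C1 + 3*x*log(x) - 3*x + 6*x*log(2) - sin(4*x)/4


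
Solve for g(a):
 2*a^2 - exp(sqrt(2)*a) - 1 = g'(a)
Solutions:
 g(a) = C1 + 2*a^3/3 - a - sqrt(2)*exp(sqrt(2)*a)/2


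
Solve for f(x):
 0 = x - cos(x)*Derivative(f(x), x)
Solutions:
 f(x) = C1 + Integral(x/cos(x), x)


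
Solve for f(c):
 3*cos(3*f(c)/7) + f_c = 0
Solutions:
 3*c - 7*log(sin(3*f(c)/7) - 1)/6 + 7*log(sin(3*f(c)/7) + 1)/6 = C1


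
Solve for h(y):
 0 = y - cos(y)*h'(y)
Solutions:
 h(y) = C1 + Integral(y/cos(y), y)


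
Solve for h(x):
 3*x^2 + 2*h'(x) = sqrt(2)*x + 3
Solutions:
 h(x) = C1 - x^3/2 + sqrt(2)*x^2/4 + 3*x/2


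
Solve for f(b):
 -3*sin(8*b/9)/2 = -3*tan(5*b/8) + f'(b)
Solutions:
 f(b) = C1 - 24*log(cos(5*b/8))/5 + 27*cos(8*b/9)/16


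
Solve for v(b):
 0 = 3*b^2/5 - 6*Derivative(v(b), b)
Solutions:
 v(b) = C1 + b^3/30


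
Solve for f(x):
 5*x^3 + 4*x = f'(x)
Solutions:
 f(x) = C1 + 5*x^4/4 + 2*x^2


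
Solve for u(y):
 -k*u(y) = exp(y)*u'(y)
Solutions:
 u(y) = C1*exp(k*exp(-y))


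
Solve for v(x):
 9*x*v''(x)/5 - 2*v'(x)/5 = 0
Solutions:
 v(x) = C1 + C2*x^(11/9)


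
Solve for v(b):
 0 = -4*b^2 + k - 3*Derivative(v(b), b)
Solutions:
 v(b) = C1 - 4*b^3/9 + b*k/3


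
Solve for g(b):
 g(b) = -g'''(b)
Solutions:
 g(b) = C3*exp(-b) + (C1*sin(sqrt(3)*b/2) + C2*cos(sqrt(3)*b/2))*exp(b/2)


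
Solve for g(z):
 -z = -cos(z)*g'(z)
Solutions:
 g(z) = C1 + Integral(z/cos(z), z)


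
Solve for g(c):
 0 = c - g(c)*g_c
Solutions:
 g(c) = -sqrt(C1 + c^2)
 g(c) = sqrt(C1 + c^2)


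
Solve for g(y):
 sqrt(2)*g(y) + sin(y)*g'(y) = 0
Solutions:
 g(y) = C1*(cos(y) + 1)^(sqrt(2)/2)/(cos(y) - 1)^(sqrt(2)/2)


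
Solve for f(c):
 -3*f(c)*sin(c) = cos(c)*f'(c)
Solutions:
 f(c) = C1*cos(c)^3


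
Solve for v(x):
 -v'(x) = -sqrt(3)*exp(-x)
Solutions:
 v(x) = C1 - sqrt(3)*exp(-x)


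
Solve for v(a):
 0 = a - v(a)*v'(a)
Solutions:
 v(a) = -sqrt(C1 + a^2)
 v(a) = sqrt(C1 + a^2)


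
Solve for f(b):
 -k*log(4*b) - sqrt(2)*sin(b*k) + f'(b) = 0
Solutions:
 f(b) = C1 + b*k*(log(b) - 1) + 2*b*k*log(2) + sqrt(2)*Piecewise((-cos(b*k)/k, Ne(k, 0)), (0, True))


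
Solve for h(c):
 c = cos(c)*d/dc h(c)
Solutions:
 h(c) = C1 + Integral(c/cos(c), c)


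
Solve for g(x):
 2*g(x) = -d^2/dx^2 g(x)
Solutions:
 g(x) = C1*sin(sqrt(2)*x) + C2*cos(sqrt(2)*x)


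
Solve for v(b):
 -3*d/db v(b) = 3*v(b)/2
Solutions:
 v(b) = C1*exp(-b/2)


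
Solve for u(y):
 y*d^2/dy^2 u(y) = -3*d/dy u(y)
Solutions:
 u(y) = C1 + C2/y^2


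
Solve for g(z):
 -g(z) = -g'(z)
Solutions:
 g(z) = C1*exp(z)


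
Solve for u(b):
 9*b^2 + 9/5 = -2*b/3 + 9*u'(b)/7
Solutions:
 u(b) = C1 + 7*b^3/3 + 7*b^2/27 + 7*b/5


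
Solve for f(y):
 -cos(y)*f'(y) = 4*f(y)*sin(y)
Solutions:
 f(y) = C1*cos(y)^4


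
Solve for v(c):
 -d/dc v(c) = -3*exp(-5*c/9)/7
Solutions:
 v(c) = C1 - 27*exp(-5*c/9)/35


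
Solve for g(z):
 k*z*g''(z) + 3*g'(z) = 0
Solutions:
 g(z) = C1 + z^(((re(k) - 3)*re(k) + im(k)^2)/(re(k)^2 + im(k)^2))*(C2*sin(3*log(z)*Abs(im(k))/(re(k)^2 + im(k)^2)) + C3*cos(3*log(z)*im(k)/(re(k)^2 + im(k)^2)))


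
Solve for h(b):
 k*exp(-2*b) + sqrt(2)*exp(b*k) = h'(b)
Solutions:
 h(b) = C1 - k*exp(-2*b)/2 + sqrt(2)*exp(b*k)/k


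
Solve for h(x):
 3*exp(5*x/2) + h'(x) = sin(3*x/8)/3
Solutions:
 h(x) = C1 - 6*exp(5*x/2)/5 - 8*cos(3*x/8)/9


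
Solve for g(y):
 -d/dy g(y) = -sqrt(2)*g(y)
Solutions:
 g(y) = C1*exp(sqrt(2)*y)


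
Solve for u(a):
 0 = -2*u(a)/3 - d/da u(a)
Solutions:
 u(a) = C1*exp(-2*a/3)


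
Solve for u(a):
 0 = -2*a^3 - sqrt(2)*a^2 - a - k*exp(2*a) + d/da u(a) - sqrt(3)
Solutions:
 u(a) = C1 + a^4/2 + sqrt(2)*a^3/3 + a^2/2 + sqrt(3)*a + k*exp(2*a)/2


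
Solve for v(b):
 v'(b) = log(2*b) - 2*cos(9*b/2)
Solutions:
 v(b) = C1 + b*log(b) - b + b*log(2) - 4*sin(9*b/2)/9


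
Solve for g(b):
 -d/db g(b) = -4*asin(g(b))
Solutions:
 Integral(1/asin(_y), (_y, g(b))) = C1 + 4*b


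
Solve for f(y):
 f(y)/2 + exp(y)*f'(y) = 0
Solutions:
 f(y) = C1*exp(exp(-y)/2)


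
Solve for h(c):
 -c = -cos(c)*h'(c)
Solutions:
 h(c) = C1 + Integral(c/cos(c), c)


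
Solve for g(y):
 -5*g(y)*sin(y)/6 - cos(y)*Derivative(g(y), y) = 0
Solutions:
 g(y) = C1*cos(y)^(5/6)


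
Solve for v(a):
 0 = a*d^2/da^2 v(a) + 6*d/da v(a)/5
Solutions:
 v(a) = C1 + C2/a^(1/5)


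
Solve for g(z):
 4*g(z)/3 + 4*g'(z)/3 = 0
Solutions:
 g(z) = C1*exp(-z)


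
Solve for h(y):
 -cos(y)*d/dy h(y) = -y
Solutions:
 h(y) = C1 + Integral(y/cos(y), y)


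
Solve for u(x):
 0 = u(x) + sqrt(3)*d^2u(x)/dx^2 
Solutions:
 u(x) = C1*sin(3^(3/4)*x/3) + C2*cos(3^(3/4)*x/3)


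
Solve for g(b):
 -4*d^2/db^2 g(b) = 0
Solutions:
 g(b) = C1 + C2*b


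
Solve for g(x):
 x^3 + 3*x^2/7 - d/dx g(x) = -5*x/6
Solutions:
 g(x) = C1 + x^4/4 + x^3/7 + 5*x^2/12


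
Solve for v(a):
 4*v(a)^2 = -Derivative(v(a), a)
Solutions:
 v(a) = 1/(C1 + 4*a)


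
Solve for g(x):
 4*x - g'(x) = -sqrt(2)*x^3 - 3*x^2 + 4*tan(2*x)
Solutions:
 g(x) = C1 + sqrt(2)*x^4/4 + x^3 + 2*x^2 + 2*log(cos(2*x))


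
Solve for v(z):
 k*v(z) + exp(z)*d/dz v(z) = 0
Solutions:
 v(z) = C1*exp(k*exp(-z))


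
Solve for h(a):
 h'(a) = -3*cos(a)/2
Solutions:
 h(a) = C1 - 3*sin(a)/2


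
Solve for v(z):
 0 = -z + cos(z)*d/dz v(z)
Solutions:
 v(z) = C1 + Integral(z/cos(z), z)


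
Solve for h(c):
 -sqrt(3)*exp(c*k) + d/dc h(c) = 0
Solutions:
 h(c) = C1 + sqrt(3)*exp(c*k)/k


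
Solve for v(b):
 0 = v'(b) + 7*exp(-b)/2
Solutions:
 v(b) = C1 + 7*exp(-b)/2


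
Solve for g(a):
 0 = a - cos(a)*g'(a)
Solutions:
 g(a) = C1 + Integral(a/cos(a), a)


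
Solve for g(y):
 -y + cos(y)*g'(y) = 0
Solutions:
 g(y) = C1 + Integral(y/cos(y), y)


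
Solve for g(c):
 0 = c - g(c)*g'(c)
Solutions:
 g(c) = -sqrt(C1 + c^2)
 g(c) = sqrt(C1 + c^2)


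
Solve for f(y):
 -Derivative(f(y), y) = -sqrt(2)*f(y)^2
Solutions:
 f(y) = -1/(C1 + sqrt(2)*y)


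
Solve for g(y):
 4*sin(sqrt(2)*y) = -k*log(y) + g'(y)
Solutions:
 g(y) = C1 + k*y*(log(y) - 1) - 2*sqrt(2)*cos(sqrt(2)*y)


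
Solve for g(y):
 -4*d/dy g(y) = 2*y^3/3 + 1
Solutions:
 g(y) = C1 - y^4/24 - y/4


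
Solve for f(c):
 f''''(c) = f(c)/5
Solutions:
 f(c) = C1*exp(-5^(3/4)*c/5) + C2*exp(5^(3/4)*c/5) + C3*sin(5^(3/4)*c/5) + C4*cos(5^(3/4)*c/5)


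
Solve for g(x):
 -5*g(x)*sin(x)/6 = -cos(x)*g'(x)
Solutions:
 g(x) = C1/cos(x)^(5/6)


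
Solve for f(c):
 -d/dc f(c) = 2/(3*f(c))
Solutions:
 f(c) = -sqrt(C1 - 12*c)/3
 f(c) = sqrt(C1 - 12*c)/3


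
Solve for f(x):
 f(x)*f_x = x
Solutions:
 f(x) = -sqrt(C1 + x^2)
 f(x) = sqrt(C1 + x^2)


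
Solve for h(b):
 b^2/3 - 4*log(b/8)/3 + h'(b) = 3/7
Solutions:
 h(b) = C1 - b^3/9 + 4*b*log(b)/3 - 4*b*log(2) - 19*b/21


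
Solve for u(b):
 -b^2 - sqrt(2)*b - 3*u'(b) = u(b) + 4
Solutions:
 u(b) = C1*exp(-b/3) - b^2 - sqrt(2)*b + 6*b - 22 + 3*sqrt(2)


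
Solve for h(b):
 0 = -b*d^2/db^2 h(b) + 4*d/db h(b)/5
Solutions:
 h(b) = C1 + C2*b^(9/5)


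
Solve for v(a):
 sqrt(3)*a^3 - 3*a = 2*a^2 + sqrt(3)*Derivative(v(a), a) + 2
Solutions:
 v(a) = C1 + a^4/4 - 2*sqrt(3)*a^3/9 - sqrt(3)*a^2/2 - 2*sqrt(3)*a/3


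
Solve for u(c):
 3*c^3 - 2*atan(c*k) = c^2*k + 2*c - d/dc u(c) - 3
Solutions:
 u(c) = C1 - 3*c^4/4 + c^3*k/3 + c^2 - 3*c + 2*Piecewise((c*atan(c*k) - log(c^2*k^2 + 1)/(2*k), Ne(k, 0)), (0, True))


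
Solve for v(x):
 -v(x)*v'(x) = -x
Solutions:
 v(x) = -sqrt(C1 + x^2)
 v(x) = sqrt(C1 + x^2)


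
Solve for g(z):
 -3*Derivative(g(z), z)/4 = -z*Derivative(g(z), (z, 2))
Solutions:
 g(z) = C1 + C2*z^(7/4)


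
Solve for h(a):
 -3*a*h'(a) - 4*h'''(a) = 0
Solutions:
 h(a) = C1 + Integral(C2*airyai(-6^(1/3)*a/2) + C3*airybi(-6^(1/3)*a/2), a)


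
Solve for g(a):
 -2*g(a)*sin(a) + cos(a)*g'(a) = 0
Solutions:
 g(a) = C1/cos(a)^2


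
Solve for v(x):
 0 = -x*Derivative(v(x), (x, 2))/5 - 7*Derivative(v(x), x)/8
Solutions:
 v(x) = C1 + C2/x^(27/8)


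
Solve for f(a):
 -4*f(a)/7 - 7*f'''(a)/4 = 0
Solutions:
 f(a) = C3*exp(-2*14^(1/3)*a/7) + (C1*sin(14^(1/3)*sqrt(3)*a/7) + C2*cos(14^(1/3)*sqrt(3)*a/7))*exp(14^(1/3)*a/7)


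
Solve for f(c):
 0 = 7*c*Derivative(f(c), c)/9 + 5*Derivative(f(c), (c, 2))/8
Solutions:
 f(c) = C1 + C2*erf(2*sqrt(35)*c/15)


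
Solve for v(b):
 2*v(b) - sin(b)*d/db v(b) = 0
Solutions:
 v(b) = C1*(cos(b) - 1)/(cos(b) + 1)


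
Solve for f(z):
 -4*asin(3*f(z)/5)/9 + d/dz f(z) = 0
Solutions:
 Integral(1/asin(3*_y/5), (_y, f(z))) = C1 + 4*z/9


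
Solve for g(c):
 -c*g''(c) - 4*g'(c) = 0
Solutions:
 g(c) = C1 + C2/c^3


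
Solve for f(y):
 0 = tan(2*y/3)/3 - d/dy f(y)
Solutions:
 f(y) = C1 - log(cos(2*y/3))/2


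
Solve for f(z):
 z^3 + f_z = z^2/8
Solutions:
 f(z) = C1 - z^4/4 + z^3/24


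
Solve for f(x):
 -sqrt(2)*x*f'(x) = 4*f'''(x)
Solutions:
 f(x) = C1 + Integral(C2*airyai(-sqrt(2)*x/2) + C3*airybi(-sqrt(2)*x/2), x)


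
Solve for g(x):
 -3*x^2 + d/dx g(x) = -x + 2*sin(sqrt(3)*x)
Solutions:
 g(x) = C1 + x^3 - x^2/2 - 2*sqrt(3)*cos(sqrt(3)*x)/3


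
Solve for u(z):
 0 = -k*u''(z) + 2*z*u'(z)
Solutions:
 u(z) = C1 + C2*erf(z*sqrt(-1/k))/sqrt(-1/k)


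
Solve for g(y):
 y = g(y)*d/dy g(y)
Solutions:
 g(y) = -sqrt(C1 + y^2)
 g(y) = sqrt(C1 + y^2)


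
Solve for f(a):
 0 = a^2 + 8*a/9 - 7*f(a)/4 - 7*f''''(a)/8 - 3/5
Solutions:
 f(a) = 4*a^2/7 + 32*a/63 + (C1*sin(2^(3/4)*a/2) + C2*cos(2^(3/4)*a/2))*exp(-2^(3/4)*a/2) + (C3*sin(2^(3/4)*a/2) + C4*cos(2^(3/4)*a/2))*exp(2^(3/4)*a/2) - 12/35


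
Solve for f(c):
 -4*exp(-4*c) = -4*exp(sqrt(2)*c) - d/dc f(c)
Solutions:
 f(c) = C1 - 2*sqrt(2)*exp(sqrt(2)*c) - exp(-4*c)


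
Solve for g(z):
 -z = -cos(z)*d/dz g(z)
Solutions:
 g(z) = C1 + Integral(z/cos(z), z)


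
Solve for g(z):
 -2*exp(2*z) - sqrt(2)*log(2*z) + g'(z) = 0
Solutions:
 g(z) = C1 + sqrt(2)*z*log(z) + sqrt(2)*z*(-1 + log(2)) + exp(2*z)


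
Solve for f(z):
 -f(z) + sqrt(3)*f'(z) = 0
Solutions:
 f(z) = C1*exp(sqrt(3)*z/3)


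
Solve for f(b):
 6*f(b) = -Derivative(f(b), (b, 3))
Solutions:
 f(b) = C3*exp(-6^(1/3)*b) + (C1*sin(2^(1/3)*3^(5/6)*b/2) + C2*cos(2^(1/3)*3^(5/6)*b/2))*exp(6^(1/3)*b/2)


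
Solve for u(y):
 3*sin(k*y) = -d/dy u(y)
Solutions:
 u(y) = C1 + 3*cos(k*y)/k


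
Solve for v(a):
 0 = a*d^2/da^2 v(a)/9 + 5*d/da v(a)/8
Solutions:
 v(a) = C1 + C2/a^(37/8)


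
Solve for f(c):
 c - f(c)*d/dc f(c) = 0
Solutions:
 f(c) = -sqrt(C1 + c^2)
 f(c) = sqrt(C1 + c^2)


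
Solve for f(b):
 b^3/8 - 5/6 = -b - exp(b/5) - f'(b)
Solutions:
 f(b) = C1 - b^4/32 - b^2/2 + 5*b/6 - 5*exp(b/5)


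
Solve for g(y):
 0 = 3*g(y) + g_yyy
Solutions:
 g(y) = C3*exp(-3^(1/3)*y) + (C1*sin(3^(5/6)*y/2) + C2*cos(3^(5/6)*y/2))*exp(3^(1/3)*y/2)


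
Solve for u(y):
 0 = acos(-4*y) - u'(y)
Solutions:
 u(y) = C1 + y*acos(-4*y) + sqrt(1 - 16*y^2)/4


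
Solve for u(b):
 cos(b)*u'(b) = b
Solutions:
 u(b) = C1 + Integral(b/cos(b), b)


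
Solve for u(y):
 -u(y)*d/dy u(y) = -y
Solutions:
 u(y) = -sqrt(C1 + y^2)
 u(y) = sqrt(C1 + y^2)


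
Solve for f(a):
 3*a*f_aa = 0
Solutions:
 f(a) = C1 + C2*a


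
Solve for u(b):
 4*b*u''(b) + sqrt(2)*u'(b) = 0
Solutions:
 u(b) = C1 + C2*b^(1 - sqrt(2)/4)


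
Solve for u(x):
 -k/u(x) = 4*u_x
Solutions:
 u(x) = -sqrt(C1 - 2*k*x)/2
 u(x) = sqrt(C1 - 2*k*x)/2


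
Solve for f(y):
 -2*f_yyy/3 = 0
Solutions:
 f(y) = C1 + C2*y + C3*y^2


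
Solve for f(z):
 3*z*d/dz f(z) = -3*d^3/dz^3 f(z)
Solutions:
 f(z) = C1 + Integral(C2*airyai(-z) + C3*airybi(-z), z)


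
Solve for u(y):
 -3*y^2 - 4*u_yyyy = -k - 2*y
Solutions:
 u(y) = C1 + C2*y + C3*y^2 + C4*y^3 + k*y^4/96 - y^6/480 + y^5/240


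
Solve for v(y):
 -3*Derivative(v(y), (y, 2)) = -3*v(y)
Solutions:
 v(y) = C1*exp(-y) + C2*exp(y)


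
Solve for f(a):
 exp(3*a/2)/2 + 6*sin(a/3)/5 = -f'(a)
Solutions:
 f(a) = C1 - exp(3*a/2)/3 + 18*cos(a/3)/5


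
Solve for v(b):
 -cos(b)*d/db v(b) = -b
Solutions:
 v(b) = C1 + Integral(b/cos(b), b)


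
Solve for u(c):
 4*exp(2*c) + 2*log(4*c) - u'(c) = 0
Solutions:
 u(c) = C1 + 2*c*log(c) + 2*c*(-1 + 2*log(2)) + 2*exp(2*c)


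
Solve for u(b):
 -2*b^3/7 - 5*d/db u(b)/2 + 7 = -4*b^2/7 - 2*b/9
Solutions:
 u(b) = C1 - b^4/35 + 8*b^3/105 + 2*b^2/45 + 14*b/5


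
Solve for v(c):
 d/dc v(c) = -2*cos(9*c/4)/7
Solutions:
 v(c) = C1 - 8*sin(9*c/4)/63


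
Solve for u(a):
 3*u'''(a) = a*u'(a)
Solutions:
 u(a) = C1 + Integral(C2*airyai(3^(2/3)*a/3) + C3*airybi(3^(2/3)*a/3), a)


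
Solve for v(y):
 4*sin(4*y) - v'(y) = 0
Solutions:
 v(y) = C1 - cos(4*y)


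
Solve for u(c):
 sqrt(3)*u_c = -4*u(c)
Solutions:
 u(c) = C1*exp(-4*sqrt(3)*c/3)


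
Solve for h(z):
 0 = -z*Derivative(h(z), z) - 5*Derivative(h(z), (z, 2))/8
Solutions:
 h(z) = C1 + C2*erf(2*sqrt(5)*z/5)


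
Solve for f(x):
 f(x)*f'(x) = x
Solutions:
 f(x) = -sqrt(C1 + x^2)
 f(x) = sqrt(C1 + x^2)


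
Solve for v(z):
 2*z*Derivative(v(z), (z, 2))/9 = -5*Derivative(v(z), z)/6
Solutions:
 v(z) = C1 + C2/z^(11/4)


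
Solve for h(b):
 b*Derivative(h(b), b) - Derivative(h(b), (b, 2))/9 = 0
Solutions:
 h(b) = C1 + C2*erfi(3*sqrt(2)*b/2)


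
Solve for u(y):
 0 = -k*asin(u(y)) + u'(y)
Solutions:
 Integral(1/asin(_y), (_y, u(y))) = C1 + k*y


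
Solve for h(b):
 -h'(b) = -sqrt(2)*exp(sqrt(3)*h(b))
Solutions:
 h(b) = sqrt(3)*(2*log(-1/(C1 + sqrt(2)*b)) - log(3))/6


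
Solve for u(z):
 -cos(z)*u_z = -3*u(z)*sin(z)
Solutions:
 u(z) = C1/cos(z)^3


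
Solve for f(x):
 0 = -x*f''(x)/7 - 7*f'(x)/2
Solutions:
 f(x) = C1 + C2/x^(47/2)


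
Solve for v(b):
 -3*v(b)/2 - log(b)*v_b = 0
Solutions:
 v(b) = C1*exp(-3*li(b)/2)


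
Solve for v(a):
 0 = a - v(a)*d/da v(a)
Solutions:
 v(a) = -sqrt(C1 + a^2)
 v(a) = sqrt(C1 + a^2)


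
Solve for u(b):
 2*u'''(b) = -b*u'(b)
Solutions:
 u(b) = C1 + Integral(C2*airyai(-2^(2/3)*b/2) + C3*airybi(-2^(2/3)*b/2), b)


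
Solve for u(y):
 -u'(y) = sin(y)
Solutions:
 u(y) = C1 + cos(y)


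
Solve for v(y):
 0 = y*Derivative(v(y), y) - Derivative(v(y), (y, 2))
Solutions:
 v(y) = C1 + C2*erfi(sqrt(2)*y/2)


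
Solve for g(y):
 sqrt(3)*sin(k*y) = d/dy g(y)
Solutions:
 g(y) = C1 - sqrt(3)*cos(k*y)/k


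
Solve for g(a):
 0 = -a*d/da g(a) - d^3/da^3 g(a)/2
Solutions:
 g(a) = C1 + Integral(C2*airyai(-2^(1/3)*a) + C3*airybi(-2^(1/3)*a), a)


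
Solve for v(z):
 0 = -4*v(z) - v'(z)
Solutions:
 v(z) = C1*exp(-4*z)


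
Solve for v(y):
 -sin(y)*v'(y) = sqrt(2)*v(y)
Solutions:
 v(y) = C1*(cos(y) + 1)^(sqrt(2)/2)/(cos(y) - 1)^(sqrt(2)/2)


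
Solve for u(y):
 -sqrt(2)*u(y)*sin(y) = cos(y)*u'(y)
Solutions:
 u(y) = C1*cos(y)^(sqrt(2))


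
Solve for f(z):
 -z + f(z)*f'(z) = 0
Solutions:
 f(z) = -sqrt(C1 + z^2)
 f(z) = sqrt(C1 + z^2)


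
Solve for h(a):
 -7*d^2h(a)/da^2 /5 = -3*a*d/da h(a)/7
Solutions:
 h(a) = C1 + C2*erfi(sqrt(30)*a/14)


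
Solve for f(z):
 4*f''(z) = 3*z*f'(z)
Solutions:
 f(z) = C1 + C2*erfi(sqrt(6)*z/4)


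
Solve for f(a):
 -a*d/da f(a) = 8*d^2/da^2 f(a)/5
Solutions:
 f(a) = C1 + C2*erf(sqrt(5)*a/4)


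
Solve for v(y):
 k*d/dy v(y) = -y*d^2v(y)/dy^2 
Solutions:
 v(y) = C1 + y^(1 - re(k))*(C2*sin(log(y)*Abs(im(k))) + C3*cos(log(y)*im(k)))


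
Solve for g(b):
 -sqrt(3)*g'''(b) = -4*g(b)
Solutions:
 g(b) = C3*exp(2^(2/3)*3^(5/6)*b/3) + (C1*sin(2^(2/3)*3^(1/3)*b/2) + C2*cos(2^(2/3)*3^(1/3)*b/2))*exp(-2^(2/3)*3^(5/6)*b/6)


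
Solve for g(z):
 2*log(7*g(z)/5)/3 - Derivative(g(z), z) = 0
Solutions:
 3*Integral(1/(-log(_y) - log(7) + log(5)), (_y, g(z)))/2 = C1 - z


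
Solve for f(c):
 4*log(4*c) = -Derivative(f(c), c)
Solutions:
 f(c) = C1 - 4*c*log(c) - c*log(256) + 4*c


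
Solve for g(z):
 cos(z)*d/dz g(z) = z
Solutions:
 g(z) = C1 + Integral(z/cos(z), z)


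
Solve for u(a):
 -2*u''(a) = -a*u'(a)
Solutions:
 u(a) = C1 + C2*erfi(a/2)


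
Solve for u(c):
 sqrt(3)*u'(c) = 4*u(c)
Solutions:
 u(c) = C1*exp(4*sqrt(3)*c/3)


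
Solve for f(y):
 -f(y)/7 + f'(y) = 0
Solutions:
 f(y) = C1*exp(y/7)


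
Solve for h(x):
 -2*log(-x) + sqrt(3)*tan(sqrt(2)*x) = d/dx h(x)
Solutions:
 h(x) = C1 - 2*x*log(-x) + 2*x - sqrt(6)*log(cos(sqrt(2)*x))/2


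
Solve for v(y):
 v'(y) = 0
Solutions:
 v(y) = C1


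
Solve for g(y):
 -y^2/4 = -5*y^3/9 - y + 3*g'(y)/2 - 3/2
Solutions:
 g(y) = C1 + 5*y^4/54 - y^3/18 + y^2/3 + y


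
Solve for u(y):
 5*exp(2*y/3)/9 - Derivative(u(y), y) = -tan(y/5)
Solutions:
 u(y) = C1 + 5*exp(2*y/3)/6 - 5*log(cos(y/5))


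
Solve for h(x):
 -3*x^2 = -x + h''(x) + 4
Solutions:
 h(x) = C1 + C2*x - x^4/4 + x^3/6 - 2*x^2


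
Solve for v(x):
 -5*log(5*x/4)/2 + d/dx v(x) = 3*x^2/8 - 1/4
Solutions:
 v(x) = C1 + x^3/8 + 5*x*log(x)/2 - 5*x*log(2) - 11*x/4 + 5*x*log(5)/2


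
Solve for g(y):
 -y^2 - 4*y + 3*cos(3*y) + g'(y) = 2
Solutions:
 g(y) = C1 + y^3/3 + 2*y^2 + 2*y - sin(3*y)


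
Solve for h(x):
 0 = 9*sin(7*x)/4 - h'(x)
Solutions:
 h(x) = C1 - 9*cos(7*x)/28


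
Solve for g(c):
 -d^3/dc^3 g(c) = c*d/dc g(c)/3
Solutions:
 g(c) = C1 + Integral(C2*airyai(-3^(2/3)*c/3) + C3*airybi(-3^(2/3)*c/3), c)


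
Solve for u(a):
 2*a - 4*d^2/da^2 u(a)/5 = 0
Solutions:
 u(a) = C1 + C2*a + 5*a^3/12


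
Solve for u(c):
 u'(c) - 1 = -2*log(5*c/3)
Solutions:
 u(c) = C1 - 2*c*log(c) + c*log(9/25) + 3*c


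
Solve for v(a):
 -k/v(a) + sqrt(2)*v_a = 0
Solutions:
 v(a) = -sqrt(C1 + sqrt(2)*a*k)
 v(a) = sqrt(C1 + sqrt(2)*a*k)


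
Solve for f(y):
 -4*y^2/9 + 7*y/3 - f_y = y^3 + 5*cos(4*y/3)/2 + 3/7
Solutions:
 f(y) = C1 - y^4/4 - 4*y^3/27 + 7*y^2/6 - 3*y/7 - 15*sin(4*y/3)/8


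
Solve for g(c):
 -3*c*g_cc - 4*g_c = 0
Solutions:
 g(c) = C1 + C2/c^(1/3)


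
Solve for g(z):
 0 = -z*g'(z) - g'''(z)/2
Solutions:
 g(z) = C1 + Integral(C2*airyai(-2^(1/3)*z) + C3*airybi(-2^(1/3)*z), z)


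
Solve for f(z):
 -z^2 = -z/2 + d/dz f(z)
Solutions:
 f(z) = C1 - z^3/3 + z^2/4


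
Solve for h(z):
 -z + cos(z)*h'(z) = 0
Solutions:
 h(z) = C1 + Integral(z/cos(z), z)


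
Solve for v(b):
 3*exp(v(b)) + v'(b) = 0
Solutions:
 v(b) = log(1/(C1 + 3*b))


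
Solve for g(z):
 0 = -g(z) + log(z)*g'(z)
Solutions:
 g(z) = C1*exp(li(z))


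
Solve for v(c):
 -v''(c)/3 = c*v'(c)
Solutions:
 v(c) = C1 + C2*erf(sqrt(6)*c/2)


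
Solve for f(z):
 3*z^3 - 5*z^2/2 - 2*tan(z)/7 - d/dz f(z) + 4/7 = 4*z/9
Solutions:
 f(z) = C1 + 3*z^4/4 - 5*z^3/6 - 2*z^2/9 + 4*z/7 + 2*log(cos(z))/7


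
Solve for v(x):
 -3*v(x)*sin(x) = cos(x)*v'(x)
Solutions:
 v(x) = C1*cos(x)^3


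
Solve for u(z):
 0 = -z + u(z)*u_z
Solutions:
 u(z) = -sqrt(C1 + z^2)
 u(z) = sqrt(C1 + z^2)


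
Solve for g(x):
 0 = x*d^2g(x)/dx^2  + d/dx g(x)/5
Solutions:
 g(x) = C1 + C2*x^(4/5)


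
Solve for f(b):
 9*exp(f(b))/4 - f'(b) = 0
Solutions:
 f(b) = log(-1/(C1 + 9*b)) + 2*log(2)


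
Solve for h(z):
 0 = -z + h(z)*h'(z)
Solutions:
 h(z) = -sqrt(C1 + z^2)
 h(z) = sqrt(C1 + z^2)


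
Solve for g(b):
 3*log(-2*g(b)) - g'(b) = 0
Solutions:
 -Integral(1/(log(-_y) + log(2)), (_y, g(b)))/3 = C1 - b


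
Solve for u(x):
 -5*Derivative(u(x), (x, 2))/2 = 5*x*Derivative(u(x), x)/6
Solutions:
 u(x) = C1 + C2*erf(sqrt(6)*x/6)


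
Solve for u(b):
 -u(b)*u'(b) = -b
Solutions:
 u(b) = -sqrt(C1 + b^2)
 u(b) = sqrt(C1 + b^2)


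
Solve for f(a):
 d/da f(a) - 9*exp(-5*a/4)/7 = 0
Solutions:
 f(a) = C1 - 36*exp(-5*a/4)/35


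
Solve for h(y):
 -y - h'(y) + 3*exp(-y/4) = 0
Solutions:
 h(y) = C1 - y^2/2 - 12*exp(-y/4)


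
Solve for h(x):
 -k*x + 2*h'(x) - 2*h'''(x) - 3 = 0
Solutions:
 h(x) = C1 + C2*exp(-x) + C3*exp(x) + k*x^2/4 + 3*x/2


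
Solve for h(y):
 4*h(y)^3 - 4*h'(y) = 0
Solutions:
 h(y) = -sqrt(2)*sqrt(-1/(C1 + y))/2
 h(y) = sqrt(2)*sqrt(-1/(C1 + y))/2


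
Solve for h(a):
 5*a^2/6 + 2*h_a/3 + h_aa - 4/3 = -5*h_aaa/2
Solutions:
 h(a) = C1 - 5*a^3/12 + 15*a^2/8 + 23*a/4 + (C2*sin(sqrt(51)*a/15) + C3*cos(sqrt(51)*a/15))*exp(-a/5)


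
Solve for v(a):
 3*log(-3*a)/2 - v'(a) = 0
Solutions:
 v(a) = C1 + 3*a*log(-a)/2 + 3*a*(-1 + log(3))/2


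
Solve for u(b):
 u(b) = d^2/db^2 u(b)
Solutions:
 u(b) = C1*exp(-b) + C2*exp(b)


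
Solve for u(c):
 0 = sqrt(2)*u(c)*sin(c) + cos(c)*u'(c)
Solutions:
 u(c) = C1*cos(c)^(sqrt(2))


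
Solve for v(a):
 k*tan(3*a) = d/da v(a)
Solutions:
 v(a) = C1 - k*log(cos(3*a))/3


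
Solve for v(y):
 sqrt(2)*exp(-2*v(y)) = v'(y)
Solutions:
 v(y) = log(-sqrt(C1 + 2*sqrt(2)*y))
 v(y) = log(C1 + 2*sqrt(2)*y)/2


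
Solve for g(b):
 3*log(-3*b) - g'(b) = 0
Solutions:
 g(b) = C1 + 3*b*log(-b) + 3*b*(-1 + log(3))


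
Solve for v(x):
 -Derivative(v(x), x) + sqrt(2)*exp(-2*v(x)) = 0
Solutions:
 v(x) = log(-sqrt(C1 + 2*sqrt(2)*x))
 v(x) = log(C1 + 2*sqrt(2)*x)/2


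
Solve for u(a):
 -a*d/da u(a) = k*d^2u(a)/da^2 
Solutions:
 u(a) = C1 + C2*sqrt(k)*erf(sqrt(2)*a*sqrt(1/k)/2)


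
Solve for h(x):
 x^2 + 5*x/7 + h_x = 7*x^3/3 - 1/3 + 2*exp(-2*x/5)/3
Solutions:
 h(x) = C1 + 7*x^4/12 - x^3/3 - 5*x^2/14 - x/3 - 5*exp(-2*x/5)/3


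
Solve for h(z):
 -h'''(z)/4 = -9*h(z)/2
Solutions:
 h(z) = C3*exp(18^(1/3)*z) + (C1*sin(3*2^(1/3)*3^(1/6)*z/2) + C2*cos(3*2^(1/3)*3^(1/6)*z/2))*exp(-18^(1/3)*z/2)


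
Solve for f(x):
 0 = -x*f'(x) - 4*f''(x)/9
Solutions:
 f(x) = C1 + C2*erf(3*sqrt(2)*x/4)


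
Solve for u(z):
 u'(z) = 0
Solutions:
 u(z) = C1


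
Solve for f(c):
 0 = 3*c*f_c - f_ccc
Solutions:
 f(c) = C1 + Integral(C2*airyai(3^(1/3)*c) + C3*airybi(3^(1/3)*c), c)


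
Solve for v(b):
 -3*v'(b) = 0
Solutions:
 v(b) = C1


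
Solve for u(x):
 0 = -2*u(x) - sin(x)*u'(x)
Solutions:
 u(x) = C1*(cos(x) + 1)/(cos(x) - 1)


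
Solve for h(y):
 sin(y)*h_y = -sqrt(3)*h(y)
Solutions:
 h(y) = C1*(cos(y) + 1)^(sqrt(3)/2)/(cos(y) - 1)^(sqrt(3)/2)


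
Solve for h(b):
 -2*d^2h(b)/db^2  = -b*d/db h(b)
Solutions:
 h(b) = C1 + C2*erfi(b/2)


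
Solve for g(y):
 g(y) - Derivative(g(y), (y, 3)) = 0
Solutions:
 g(y) = C3*exp(y) + (C1*sin(sqrt(3)*y/2) + C2*cos(sqrt(3)*y/2))*exp(-y/2)


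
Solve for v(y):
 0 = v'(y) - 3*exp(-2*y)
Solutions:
 v(y) = C1 - 3*exp(-2*y)/2


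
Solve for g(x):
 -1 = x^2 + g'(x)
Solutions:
 g(x) = C1 - x^3/3 - x


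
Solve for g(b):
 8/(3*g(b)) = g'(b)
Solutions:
 g(b) = -sqrt(C1 + 48*b)/3
 g(b) = sqrt(C1 + 48*b)/3


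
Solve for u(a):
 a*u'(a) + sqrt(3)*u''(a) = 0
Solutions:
 u(a) = C1 + C2*erf(sqrt(2)*3^(3/4)*a/6)


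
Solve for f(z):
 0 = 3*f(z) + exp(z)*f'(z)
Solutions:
 f(z) = C1*exp(3*exp(-z))


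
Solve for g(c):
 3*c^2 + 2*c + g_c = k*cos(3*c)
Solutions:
 g(c) = C1 - c^3 - c^2 + k*sin(3*c)/3


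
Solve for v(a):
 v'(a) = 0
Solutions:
 v(a) = C1


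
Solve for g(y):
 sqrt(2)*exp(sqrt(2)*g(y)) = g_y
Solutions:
 g(y) = sqrt(2)*(2*log(-1/(C1 + sqrt(2)*y)) - log(2))/4


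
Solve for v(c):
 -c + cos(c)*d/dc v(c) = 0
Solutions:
 v(c) = C1 + Integral(c/cos(c), c)


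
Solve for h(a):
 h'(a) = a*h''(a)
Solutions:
 h(a) = C1 + C2*a^2


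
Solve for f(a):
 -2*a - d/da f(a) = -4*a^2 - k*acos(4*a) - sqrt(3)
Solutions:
 f(a) = C1 + 4*a^3/3 - a^2 + sqrt(3)*a + k*(a*acos(4*a) - sqrt(1 - 16*a^2)/4)


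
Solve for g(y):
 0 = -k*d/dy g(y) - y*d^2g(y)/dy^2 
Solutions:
 g(y) = C1 + y^(1 - re(k))*(C2*sin(log(y)*Abs(im(k))) + C3*cos(log(y)*im(k)))


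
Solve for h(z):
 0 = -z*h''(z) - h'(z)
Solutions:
 h(z) = C1 + C2*log(z)


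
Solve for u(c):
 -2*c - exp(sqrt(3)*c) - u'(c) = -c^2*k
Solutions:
 u(c) = C1 + c^3*k/3 - c^2 - sqrt(3)*exp(sqrt(3)*c)/3


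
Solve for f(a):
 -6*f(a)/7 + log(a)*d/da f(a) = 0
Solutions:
 f(a) = C1*exp(6*li(a)/7)


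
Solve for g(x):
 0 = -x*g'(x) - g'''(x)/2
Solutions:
 g(x) = C1 + Integral(C2*airyai(-2^(1/3)*x) + C3*airybi(-2^(1/3)*x), x)


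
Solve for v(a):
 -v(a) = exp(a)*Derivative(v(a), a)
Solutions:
 v(a) = C1*exp(exp(-a))


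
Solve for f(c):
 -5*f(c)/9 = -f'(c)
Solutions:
 f(c) = C1*exp(5*c/9)


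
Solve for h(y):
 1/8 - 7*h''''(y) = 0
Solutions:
 h(y) = C1 + C2*y + C3*y^2 + C4*y^3 + y^4/1344


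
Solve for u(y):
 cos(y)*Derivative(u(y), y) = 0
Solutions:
 u(y) = C1


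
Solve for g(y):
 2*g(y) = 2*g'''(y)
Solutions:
 g(y) = C3*exp(y) + (C1*sin(sqrt(3)*y/2) + C2*cos(sqrt(3)*y/2))*exp(-y/2)


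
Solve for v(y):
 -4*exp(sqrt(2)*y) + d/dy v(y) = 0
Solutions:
 v(y) = C1 + 2*sqrt(2)*exp(sqrt(2)*y)


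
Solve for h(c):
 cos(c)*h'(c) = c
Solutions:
 h(c) = C1 + Integral(c/cos(c), c)


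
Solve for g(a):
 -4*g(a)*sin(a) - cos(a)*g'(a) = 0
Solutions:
 g(a) = C1*cos(a)^4


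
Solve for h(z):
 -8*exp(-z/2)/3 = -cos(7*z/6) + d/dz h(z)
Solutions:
 h(z) = C1 + 6*sin(7*z/6)/7 + 16*exp(-z/2)/3


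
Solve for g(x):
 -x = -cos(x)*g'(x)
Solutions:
 g(x) = C1 + Integral(x/cos(x), x)


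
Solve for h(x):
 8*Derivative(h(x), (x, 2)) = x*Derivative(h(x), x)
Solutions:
 h(x) = C1 + C2*erfi(x/4)


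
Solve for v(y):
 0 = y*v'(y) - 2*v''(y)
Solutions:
 v(y) = C1 + C2*erfi(y/2)


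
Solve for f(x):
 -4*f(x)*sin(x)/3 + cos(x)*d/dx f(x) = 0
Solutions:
 f(x) = C1/cos(x)^(4/3)


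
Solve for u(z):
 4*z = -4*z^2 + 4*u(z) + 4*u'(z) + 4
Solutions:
 u(z) = C1*exp(-z) + z^2 - z


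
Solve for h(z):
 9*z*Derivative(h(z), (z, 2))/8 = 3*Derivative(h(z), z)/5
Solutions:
 h(z) = C1 + C2*z^(23/15)


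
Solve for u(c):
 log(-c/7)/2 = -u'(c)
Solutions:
 u(c) = C1 - c*log(-c)/2 + c*(1 + log(7))/2


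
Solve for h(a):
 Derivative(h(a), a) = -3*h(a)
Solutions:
 h(a) = C1*exp(-3*a)


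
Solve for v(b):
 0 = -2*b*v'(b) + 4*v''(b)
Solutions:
 v(b) = C1 + C2*erfi(b/2)


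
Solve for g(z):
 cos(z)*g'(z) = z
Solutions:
 g(z) = C1 + Integral(z/cos(z), z)


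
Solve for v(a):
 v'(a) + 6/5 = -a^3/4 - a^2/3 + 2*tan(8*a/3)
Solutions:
 v(a) = C1 - a^4/16 - a^3/9 - 6*a/5 - 3*log(cos(8*a/3))/4


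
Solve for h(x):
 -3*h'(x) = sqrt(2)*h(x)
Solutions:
 h(x) = C1*exp(-sqrt(2)*x/3)


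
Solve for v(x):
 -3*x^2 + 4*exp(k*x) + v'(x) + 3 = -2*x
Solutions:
 v(x) = C1 + x^3 - x^2 - 3*x - 4*exp(k*x)/k


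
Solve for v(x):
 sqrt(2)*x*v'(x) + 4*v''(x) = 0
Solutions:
 v(x) = C1 + C2*erf(2^(3/4)*x/4)


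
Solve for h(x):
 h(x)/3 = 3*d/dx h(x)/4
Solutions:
 h(x) = C1*exp(4*x/9)


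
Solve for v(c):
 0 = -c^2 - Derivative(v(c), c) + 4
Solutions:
 v(c) = C1 - c^3/3 + 4*c


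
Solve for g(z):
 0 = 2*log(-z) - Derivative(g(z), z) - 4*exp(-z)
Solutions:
 g(z) = C1 + 2*z*log(-z) - 2*z + 4*exp(-z)


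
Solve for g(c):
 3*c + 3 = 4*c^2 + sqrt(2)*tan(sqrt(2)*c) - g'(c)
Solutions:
 g(c) = C1 + 4*c^3/3 - 3*c^2/2 - 3*c - log(cos(sqrt(2)*c))


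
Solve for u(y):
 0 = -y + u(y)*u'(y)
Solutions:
 u(y) = -sqrt(C1 + y^2)
 u(y) = sqrt(C1 + y^2)


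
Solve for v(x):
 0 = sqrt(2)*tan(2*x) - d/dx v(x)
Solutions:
 v(x) = C1 - sqrt(2)*log(cos(2*x))/2


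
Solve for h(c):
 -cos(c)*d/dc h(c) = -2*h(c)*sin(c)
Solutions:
 h(c) = C1/cos(c)^2


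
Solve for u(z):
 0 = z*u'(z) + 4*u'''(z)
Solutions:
 u(z) = C1 + Integral(C2*airyai(-2^(1/3)*z/2) + C3*airybi(-2^(1/3)*z/2), z)


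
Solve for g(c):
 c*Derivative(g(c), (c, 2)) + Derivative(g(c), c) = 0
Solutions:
 g(c) = C1 + C2*log(c)


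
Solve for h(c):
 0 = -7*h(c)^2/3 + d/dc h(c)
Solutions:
 h(c) = -3/(C1 + 7*c)


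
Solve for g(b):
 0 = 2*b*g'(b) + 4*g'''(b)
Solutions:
 g(b) = C1 + Integral(C2*airyai(-2^(2/3)*b/2) + C3*airybi(-2^(2/3)*b/2), b)


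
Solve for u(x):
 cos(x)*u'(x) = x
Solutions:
 u(x) = C1 + Integral(x/cos(x), x)


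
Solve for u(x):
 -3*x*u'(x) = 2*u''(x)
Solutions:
 u(x) = C1 + C2*erf(sqrt(3)*x/2)


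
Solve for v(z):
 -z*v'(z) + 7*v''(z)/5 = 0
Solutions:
 v(z) = C1 + C2*erfi(sqrt(70)*z/14)


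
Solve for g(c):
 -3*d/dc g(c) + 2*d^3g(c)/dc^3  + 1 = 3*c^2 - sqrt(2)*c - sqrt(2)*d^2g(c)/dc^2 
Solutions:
 g(c) = C1 + C2*exp(c*(-sqrt(2) + sqrt(26))/4) + C3*exp(-c*(sqrt(2) + sqrt(26))/4) - c^3/3 - sqrt(2)*c^2/6 - 11*c/9


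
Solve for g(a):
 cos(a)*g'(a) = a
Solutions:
 g(a) = C1 + Integral(a/cos(a), a)


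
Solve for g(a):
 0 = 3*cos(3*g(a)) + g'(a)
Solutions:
 g(a) = -asin((C1 + exp(18*a))/(C1 - exp(18*a)))/3 + pi/3
 g(a) = asin((C1 + exp(18*a))/(C1 - exp(18*a)))/3


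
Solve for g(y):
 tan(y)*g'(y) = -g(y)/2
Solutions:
 g(y) = C1/sqrt(sin(y))


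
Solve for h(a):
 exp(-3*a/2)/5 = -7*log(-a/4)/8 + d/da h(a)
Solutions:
 h(a) = C1 + 7*a*log(-a)/8 + 7*a*(-2*log(2) - 1)/8 - 2*exp(-3*a/2)/15


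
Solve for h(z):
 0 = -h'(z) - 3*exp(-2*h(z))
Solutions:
 h(z) = log(-sqrt(C1 - 6*z))
 h(z) = log(C1 - 6*z)/2


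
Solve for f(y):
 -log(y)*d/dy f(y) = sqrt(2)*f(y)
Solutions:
 f(y) = C1*exp(-sqrt(2)*li(y))


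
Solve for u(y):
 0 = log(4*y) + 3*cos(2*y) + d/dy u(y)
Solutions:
 u(y) = C1 - y*log(y) - 2*y*log(2) + y - 3*sin(2*y)/2


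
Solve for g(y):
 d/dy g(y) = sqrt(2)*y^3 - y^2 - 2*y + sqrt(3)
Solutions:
 g(y) = C1 + sqrt(2)*y^4/4 - y^3/3 - y^2 + sqrt(3)*y


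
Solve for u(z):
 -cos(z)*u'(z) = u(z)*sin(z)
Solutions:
 u(z) = C1*cos(z)


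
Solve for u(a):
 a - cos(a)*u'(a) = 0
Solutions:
 u(a) = C1 + Integral(a/cos(a), a)


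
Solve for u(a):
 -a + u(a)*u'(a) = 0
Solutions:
 u(a) = -sqrt(C1 + a^2)
 u(a) = sqrt(C1 + a^2)


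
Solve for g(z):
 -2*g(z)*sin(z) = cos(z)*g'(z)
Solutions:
 g(z) = C1*cos(z)^2


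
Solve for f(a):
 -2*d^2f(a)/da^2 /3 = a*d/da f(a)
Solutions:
 f(a) = C1 + C2*erf(sqrt(3)*a/2)


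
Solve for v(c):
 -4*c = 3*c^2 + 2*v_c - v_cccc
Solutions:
 v(c) = C1 + C4*exp(2^(1/3)*c) - c^3/2 - c^2 + (C2*sin(2^(1/3)*sqrt(3)*c/2) + C3*cos(2^(1/3)*sqrt(3)*c/2))*exp(-2^(1/3)*c/2)


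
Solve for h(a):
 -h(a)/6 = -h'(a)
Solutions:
 h(a) = C1*exp(a/6)


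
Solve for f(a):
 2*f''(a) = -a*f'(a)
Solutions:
 f(a) = C1 + C2*erf(a/2)


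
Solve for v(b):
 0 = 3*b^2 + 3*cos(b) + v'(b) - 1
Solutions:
 v(b) = C1 - b^3 + b - 3*sin(b)


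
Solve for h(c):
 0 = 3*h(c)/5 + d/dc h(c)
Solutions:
 h(c) = C1*exp(-3*c/5)


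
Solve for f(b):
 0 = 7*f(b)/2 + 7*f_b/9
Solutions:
 f(b) = C1*exp(-9*b/2)


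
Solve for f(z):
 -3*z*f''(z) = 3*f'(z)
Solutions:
 f(z) = C1 + C2*log(z)


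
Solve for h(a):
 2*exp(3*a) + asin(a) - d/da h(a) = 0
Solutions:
 h(a) = C1 + a*asin(a) + sqrt(1 - a^2) + 2*exp(3*a)/3


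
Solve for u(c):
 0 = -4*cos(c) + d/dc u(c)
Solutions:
 u(c) = C1 + 4*sin(c)


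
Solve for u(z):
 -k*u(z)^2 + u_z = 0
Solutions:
 u(z) = -1/(C1 + k*z)


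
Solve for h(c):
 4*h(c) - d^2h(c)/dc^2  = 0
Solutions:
 h(c) = C1*exp(-2*c) + C2*exp(2*c)


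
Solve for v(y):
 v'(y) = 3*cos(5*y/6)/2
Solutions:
 v(y) = C1 + 9*sin(5*y/6)/5


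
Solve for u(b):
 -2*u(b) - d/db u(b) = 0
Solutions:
 u(b) = C1*exp(-2*b)


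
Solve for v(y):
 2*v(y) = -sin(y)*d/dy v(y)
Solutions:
 v(y) = C1*(cos(y) + 1)/(cos(y) - 1)


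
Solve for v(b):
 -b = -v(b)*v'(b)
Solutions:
 v(b) = -sqrt(C1 + b^2)
 v(b) = sqrt(C1 + b^2)


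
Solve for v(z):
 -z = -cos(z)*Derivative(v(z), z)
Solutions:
 v(z) = C1 + Integral(z/cos(z), z)


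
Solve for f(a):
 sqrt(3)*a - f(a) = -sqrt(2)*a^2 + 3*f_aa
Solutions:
 f(a) = C1*sin(sqrt(3)*a/3) + C2*cos(sqrt(3)*a/3) + sqrt(2)*a^2 + sqrt(3)*a - 6*sqrt(2)


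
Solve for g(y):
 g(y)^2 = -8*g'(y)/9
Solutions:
 g(y) = 8/(C1 + 9*y)


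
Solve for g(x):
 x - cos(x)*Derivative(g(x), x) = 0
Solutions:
 g(x) = C1 + Integral(x/cos(x), x)


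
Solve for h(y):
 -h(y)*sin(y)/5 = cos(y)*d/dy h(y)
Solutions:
 h(y) = C1*cos(y)^(1/5)


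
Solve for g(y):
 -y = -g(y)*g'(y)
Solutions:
 g(y) = -sqrt(C1 + y^2)
 g(y) = sqrt(C1 + y^2)


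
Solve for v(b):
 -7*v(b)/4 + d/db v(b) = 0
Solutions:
 v(b) = C1*exp(7*b/4)


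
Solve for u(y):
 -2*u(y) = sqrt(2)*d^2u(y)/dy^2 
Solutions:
 u(y) = C1*sin(2^(1/4)*y) + C2*cos(2^(1/4)*y)


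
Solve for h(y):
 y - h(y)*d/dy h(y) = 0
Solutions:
 h(y) = -sqrt(C1 + y^2)
 h(y) = sqrt(C1 + y^2)


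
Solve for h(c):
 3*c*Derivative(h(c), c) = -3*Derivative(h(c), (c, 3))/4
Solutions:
 h(c) = C1 + Integral(C2*airyai(-2^(2/3)*c) + C3*airybi(-2^(2/3)*c), c)


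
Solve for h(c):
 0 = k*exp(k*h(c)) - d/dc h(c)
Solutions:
 h(c) = Piecewise((log(-1/(C1*k + c*k^2))/k, Ne(k, 0)), (nan, True))
 h(c) = Piecewise((C1 + c*k, Eq(k, 0)), (nan, True))


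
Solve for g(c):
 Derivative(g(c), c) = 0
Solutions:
 g(c) = C1


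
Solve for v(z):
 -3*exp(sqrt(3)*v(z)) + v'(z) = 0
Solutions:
 v(z) = sqrt(3)*(2*log(-1/(C1 + 3*z)) - log(3))/6
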